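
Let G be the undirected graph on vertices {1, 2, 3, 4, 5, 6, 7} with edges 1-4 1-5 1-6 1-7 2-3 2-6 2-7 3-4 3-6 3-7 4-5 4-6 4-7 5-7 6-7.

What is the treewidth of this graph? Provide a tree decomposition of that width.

Treewidth 3.
Bags: B1 = {3, 4, 6, 7}  B2 = {2, 3, 6, 7}  B3 = {1, 4, 6, 7}  B4 = {1, 4, 5, 7}
Tree: B1–B2, B1–B3, B3–B4

The largest bag has 4 vertices, giving width 3; this decomposition certifies tw(G) ≤ 3. On the other hand G contains the 4-clique {2, 3, 6, 7}. A clique must lie in a single bag of any decomposition, so no decomposition can have width below 3. Therefore the treewidth is 3.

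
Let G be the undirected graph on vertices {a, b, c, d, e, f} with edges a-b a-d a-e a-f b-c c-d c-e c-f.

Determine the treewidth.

A width-2 tree decomposition is:
Bags: B1 = {a, b, c}  B2 = {a, c, f}  B3 = {a, c, e}  B4 = {a, c, d}
Tree: B1–B2, B2–B3, B3–B4
Each bag holds 3 vertices, so the decomposition has width 2, which upper-bounds the treewidth. For the lower bound, G contains the cycle a–b–c–f–a, so G is not a forest; only forests have treewidth ≤ 1, hence tw(G) ≥ 2. The upper and lower bounds meet at 2, so that is the treewidth.

2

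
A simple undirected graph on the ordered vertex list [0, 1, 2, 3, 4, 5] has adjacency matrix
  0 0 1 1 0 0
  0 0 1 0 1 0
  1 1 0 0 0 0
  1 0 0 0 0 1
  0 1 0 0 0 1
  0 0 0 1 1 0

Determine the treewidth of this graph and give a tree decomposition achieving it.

Treewidth 2.
One such decomposition:
Bags: B1 = {1, 4, 5}  B2 = {1, 3, 5}  B3 = {0, 1, 3}  B4 = {0, 1, 2}
Tree: B1–B2, B2–B3, B3–B4

Every bag has size at most 3, so the width is 3 − 1 = 2 and tw(G) ≤ 2. The edges 1–4–5–3–0–2–1 form a cycle, so G is not a tree and its treewidth is at least 2. Therefore the treewidth is 2.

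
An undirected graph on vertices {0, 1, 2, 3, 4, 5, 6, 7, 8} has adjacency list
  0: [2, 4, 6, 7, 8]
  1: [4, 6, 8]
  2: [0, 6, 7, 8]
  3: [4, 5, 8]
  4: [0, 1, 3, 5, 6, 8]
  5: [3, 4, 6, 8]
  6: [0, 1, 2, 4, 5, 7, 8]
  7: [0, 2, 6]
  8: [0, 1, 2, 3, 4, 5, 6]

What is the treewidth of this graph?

3

A width-3 tree decomposition is:
Bags: B1 = {1, 4, 6, 8}  B2 = {0, 4, 6, 8}  B3 = {0, 2, 6, 8}  B4 = {4, 5, 6, 8}  B5 = {0, 2, 6, 7}  B6 = {3, 4, 5, 8}
Tree: B1–B2, B2–B3, B1–B4, B3–B5, B4–B6
Every bag has size at most 4, so the width is 4 − 1 = 3 and tw(G) ≤ 3. Conversely, {3, 4, 5, 8} is a clique of size 4, and the vertices of any clique must share a bag in every tree decomposition; so some bag has ≥ 4 vertices and tw(G) ≥ 3. The upper and lower bounds meet at 3, so that is the treewidth.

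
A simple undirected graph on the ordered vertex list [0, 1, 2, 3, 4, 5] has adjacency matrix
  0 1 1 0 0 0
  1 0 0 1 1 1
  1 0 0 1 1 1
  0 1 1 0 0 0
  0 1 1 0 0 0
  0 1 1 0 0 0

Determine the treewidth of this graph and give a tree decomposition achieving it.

Treewidth 2.
One optimal decomposition is:
Bags: B1 = {0, 1, 2}  B2 = {1, 2, 4}  B3 = {1, 2, 5}  B4 = {1, 2, 3}
Tree: B1–B2, B2–B3, B3–B4

The largest bag has 3 vertices, giving width 2; this decomposition certifies tw(G) ≤ 2. The edges 1–0–2–4–1 form a cycle, so G is not a tree and its treewidth is at least 2. The upper and lower bounds meet at 2, so that is the treewidth.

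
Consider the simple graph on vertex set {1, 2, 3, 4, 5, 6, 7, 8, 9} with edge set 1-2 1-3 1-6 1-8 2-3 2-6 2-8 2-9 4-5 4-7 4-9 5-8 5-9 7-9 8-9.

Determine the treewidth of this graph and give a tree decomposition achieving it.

The largest bag has 3 vertices, giving width 2; this decomposition certifies tw(G) ≤ 2. Conversely, {1, 2, 8} is a clique of size 3, and the vertices of any clique must share a bag in every tree decomposition; so some bag has ≥ 3 vertices and tw(G) ≥ 2. Therefore the treewidth is 2.

Treewidth 2.
One optimal decomposition is:
Bags: B1 = {2, 8, 9}  B2 = {1, 2, 8}  B3 = {1, 2, 3}  B4 = {1, 2, 6}  B5 = {5, 8, 9}  B6 = {4, 5, 9}  B7 = {4, 7, 9}
Tree: B1–B2, B2–B3, B3–B4, B1–B5, B5–B6, B6–B7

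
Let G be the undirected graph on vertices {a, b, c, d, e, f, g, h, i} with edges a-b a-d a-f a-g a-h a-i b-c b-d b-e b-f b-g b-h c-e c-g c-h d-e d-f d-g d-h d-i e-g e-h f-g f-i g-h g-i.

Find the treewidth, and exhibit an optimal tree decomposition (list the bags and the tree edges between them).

Treewidth 4.
Bags: B1 = {b, d, e, g, h}  B2 = {a, b, d, g, h}  B3 = {b, c, e, g, h}  B4 = {a, b, d, f, g}  B5 = {a, d, f, g, i}
Tree: B1–B2, B1–B3, B2–B4, B4–B5

Each bag holds 5 vertices, so the decomposition has width 4, which upper-bounds the treewidth. Conversely, {b, d, e, g, h} is a clique of size 5, and the vertices of any clique must share a bag in every tree decomposition; so some bag has ≥ 5 vertices and tw(G) ≥ 4. The upper and lower bounds meet at 4, so that is the treewidth.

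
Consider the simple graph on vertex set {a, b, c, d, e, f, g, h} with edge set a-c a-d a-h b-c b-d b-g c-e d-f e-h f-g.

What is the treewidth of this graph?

A width-2 tree decomposition is:
Bags: B1 = {c, e, h}  B2 = {a, c, h}  B3 = {a, b, c}  B4 = {a, b, d}  B5 = {b, d, g}  B6 = {d, f, g}
Tree: B1–B2, B2–B3, B3–B4, B4–B5, B5–B6
The largest bag has 3 vertices, giving width 2; this decomposition certifies tw(G) ≤ 2. Since e–h–a–c–e is a cycle in G, G is not acyclic. Forests are exactly the graphs of treewidth ≤ 1, so tw(G) ≥ 2. Combining the bounds, tw(G) = 2.

2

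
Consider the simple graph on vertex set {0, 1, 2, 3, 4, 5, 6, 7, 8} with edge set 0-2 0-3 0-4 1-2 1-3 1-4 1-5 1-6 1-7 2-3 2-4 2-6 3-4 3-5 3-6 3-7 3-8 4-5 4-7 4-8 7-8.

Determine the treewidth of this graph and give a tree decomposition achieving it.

Treewidth 3.
Bags: B1 = {1, 2, 3, 4}  B2 = {1, 2, 3, 6}  B3 = {1, 3, 4, 7}  B4 = {0, 2, 3, 4}  B5 = {1, 3, 4, 5}  B6 = {3, 4, 7, 8}
Tree: B1–B2, B1–B3, B1–B4, B1–B5, B3–B6

The largest bag has 4 vertices, giving width 3; this decomposition certifies tw(G) ≤ 3. On the other hand G contains the 4-clique {0, 2, 3, 4}. A clique must lie in a single bag of any decomposition, so no decomposition can have width below 3. Therefore the treewidth is 3.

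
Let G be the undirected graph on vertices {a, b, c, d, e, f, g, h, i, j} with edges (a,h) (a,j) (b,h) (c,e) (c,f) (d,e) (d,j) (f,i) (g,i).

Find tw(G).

1

A width-1 tree decomposition is:
Bags: B1 = {g, i}  B2 = {f, i}  B3 = {c, f}  B4 = {c, e}  B5 = {d, e}  B6 = {d, j}  B7 = {a, j}  B8 = {a, h}  B9 = {b, h}
Tree: B1–B2, B2–B3, B3–B4, B4–B5, B5–B6, B6–B7, B7–B8, B8–B9
The largest bag has 2 vertices, giving width 1; this decomposition certifies tw(G) ≤ 1. G has an edge, so its treewidth is at least 1. The upper and lower bounds meet at 1, so that is the treewidth.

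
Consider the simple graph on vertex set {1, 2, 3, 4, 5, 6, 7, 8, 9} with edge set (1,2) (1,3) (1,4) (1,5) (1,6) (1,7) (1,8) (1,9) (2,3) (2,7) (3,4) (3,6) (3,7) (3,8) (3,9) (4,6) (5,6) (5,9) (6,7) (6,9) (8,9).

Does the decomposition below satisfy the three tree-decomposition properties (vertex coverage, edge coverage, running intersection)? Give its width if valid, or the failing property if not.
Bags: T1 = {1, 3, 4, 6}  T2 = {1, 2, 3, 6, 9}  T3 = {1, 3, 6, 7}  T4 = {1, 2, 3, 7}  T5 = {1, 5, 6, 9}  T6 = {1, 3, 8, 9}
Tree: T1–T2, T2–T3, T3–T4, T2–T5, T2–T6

No — bags containing vertex 2 are not connected in the tree.

A tree decomposition must satisfy three properties: every vertex lies in some bag; for every edge, both endpoints lie together in some bag; and for every vertex, the bags containing it form a connected subtree. Here bags containing vertex 2 are not connected in the tree, so the decomposition is invalid.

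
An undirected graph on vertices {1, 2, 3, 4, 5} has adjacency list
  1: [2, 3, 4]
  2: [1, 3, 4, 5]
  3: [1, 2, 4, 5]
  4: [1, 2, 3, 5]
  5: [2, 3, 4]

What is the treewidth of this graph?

3

A width-3 tree decomposition is:
Bags: B1 = {1, 2, 3, 4}  B2 = {2, 3, 4, 5}
Tree: B1–B2
Every bag has size at most 4, so the width is 4 − 1 = 3 and tw(G) ≤ 3. On the other hand G contains the 4-clique {1, 2, 3, 4}. A clique must lie in a single bag of any decomposition, so no decomposition can have width below 3. Combining the bounds, tw(G) = 3.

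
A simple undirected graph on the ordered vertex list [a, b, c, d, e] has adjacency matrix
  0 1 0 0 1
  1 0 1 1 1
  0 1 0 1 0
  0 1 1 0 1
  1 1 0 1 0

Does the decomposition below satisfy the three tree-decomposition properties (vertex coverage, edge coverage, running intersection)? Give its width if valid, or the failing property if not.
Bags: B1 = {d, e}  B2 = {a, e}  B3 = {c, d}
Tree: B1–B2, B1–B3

A tree decomposition must satisfy three properties: every vertex lies in some bag; for every edge, both endpoints lie together in some bag; and for every vertex, the bags containing it form a connected subtree. Here vertex b appears in no bag, so the decomposition is invalid.

No — vertex b appears in no bag.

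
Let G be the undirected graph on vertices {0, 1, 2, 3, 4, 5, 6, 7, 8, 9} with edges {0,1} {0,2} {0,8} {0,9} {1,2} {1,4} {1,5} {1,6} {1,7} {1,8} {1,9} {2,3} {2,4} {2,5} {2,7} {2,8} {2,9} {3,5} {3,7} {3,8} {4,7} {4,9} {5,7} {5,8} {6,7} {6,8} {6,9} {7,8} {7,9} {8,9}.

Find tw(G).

4

A width-4 tree decomposition is:
Bags: B1 = {1, 2, 7, 8, 9}  B2 = {1, 6, 7, 8, 9}  B3 = {1, 2, 5, 7, 8}  B4 = {1, 2, 4, 7, 9}  B5 = {2, 3, 5, 7, 8}  B6 = {0, 1, 2, 8, 9}
Tree: B1–B2, B1–B3, B1–B4, B3–B5, B1–B6
Each bag holds 5 vertices, so the decomposition has width 4, which upper-bounds the treewidth. On the other hand G contains the 5-clique {0, 1, 2, 8, 9}. A clique must lie in a single bag of any decomposition, so no decomposition can have width below 4. The upper and lower bounds meet at 4, so that is the treewidth.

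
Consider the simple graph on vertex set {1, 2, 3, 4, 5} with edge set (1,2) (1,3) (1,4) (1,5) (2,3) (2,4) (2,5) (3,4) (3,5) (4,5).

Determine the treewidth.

A width-4 tree decomposition is:
Bags: B1 = {1, 2, 3, 4, 5}
Tree: (single bag)
A single bag containing all 5 vertices is trivially a valid decomposition of width 4. On the other hand G contains the 5-clique {1, 2, 3, 4, 5}. A clique must lie in a single bag of any decomposition, so no decomposition can have width below 4. Combining the bounds, tw(G) = 4.

4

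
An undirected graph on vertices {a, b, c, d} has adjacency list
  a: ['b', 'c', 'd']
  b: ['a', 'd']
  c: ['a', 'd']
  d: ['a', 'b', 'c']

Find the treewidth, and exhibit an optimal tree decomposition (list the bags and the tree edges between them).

Treewidth 2.
Bags: B1 = {a, b, d}  B2 = {a, c, d}
Tree: B1–B2

Every bag has size at most 3, so the width is 3 − 1 = 2 and tw(G) ≤ 2. For the lower bound, the 3 vertices {a, c, d} are pairwise adjacent, and any tree decomposition puts a clique entirely inside one bag — forcing width ≥ 2. Therefore the treewidth is 2.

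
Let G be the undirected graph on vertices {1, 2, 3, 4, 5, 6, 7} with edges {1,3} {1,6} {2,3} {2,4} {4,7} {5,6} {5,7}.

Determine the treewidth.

A width-2 tree decomposition is:
Bags: B1 = {1, 5, 6}  B2 = {1, 5, 7}  B3 = {1, 4, 7}  B4 = {1, 2, 4}  B5 = {1, 2, 3}
Tree: B1–B2, B2–B3, B3–B4, B4–B5
Each bag holds 3 vertices, so the decomposition has width 2, which upper-bounds the treewidth. For the lower bound, G contains the cycle 1–6–5–7–4–2–3–1, so G is not a forest; only forests have treewidth ≤ 1, hence tw(G) ≥ 2. The upper and lower bounds meet at 2, so that is the treewidth.

2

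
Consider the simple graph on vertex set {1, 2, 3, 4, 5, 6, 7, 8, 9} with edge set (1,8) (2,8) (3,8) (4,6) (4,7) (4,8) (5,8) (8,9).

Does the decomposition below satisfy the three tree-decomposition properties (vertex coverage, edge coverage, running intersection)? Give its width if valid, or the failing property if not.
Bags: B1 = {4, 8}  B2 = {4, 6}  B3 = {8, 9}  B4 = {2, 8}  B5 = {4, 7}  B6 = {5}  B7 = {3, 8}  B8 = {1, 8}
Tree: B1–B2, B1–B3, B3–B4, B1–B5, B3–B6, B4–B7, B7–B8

No — edge (8,5) lies in no bag.

A tree decomposition must satisfy three properties: every vertex lies in some bag; for every edge, both endpoints lie together in some bag; and for every vertex, the bags containing it form a connected subtree. Here edge (8,5) lies in no bag, so the decomposition is invalid.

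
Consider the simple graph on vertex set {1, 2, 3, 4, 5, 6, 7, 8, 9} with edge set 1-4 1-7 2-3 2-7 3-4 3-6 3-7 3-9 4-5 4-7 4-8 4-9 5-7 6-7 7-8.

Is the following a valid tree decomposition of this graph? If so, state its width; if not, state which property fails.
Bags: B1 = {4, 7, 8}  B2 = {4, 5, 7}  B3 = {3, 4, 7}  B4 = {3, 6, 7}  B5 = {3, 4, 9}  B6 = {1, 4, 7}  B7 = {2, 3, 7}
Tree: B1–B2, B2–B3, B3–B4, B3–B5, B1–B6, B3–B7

Every vertex of G appears in some bag (union = {1, 2, 3, 4, 5, 6, 7, 8, 9}); every edge is covered by a bag; and for each vertex v the set of bags containing v is connected in the bag tree. The decomposition is therefore valid. The largest bag has 3 vertices, so the width is 2.

Yes; width 2.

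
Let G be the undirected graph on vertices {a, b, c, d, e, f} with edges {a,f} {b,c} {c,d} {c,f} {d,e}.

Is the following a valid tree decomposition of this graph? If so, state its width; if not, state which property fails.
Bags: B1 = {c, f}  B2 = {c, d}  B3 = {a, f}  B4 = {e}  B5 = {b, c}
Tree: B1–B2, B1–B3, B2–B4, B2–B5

No — edge (d,e) lies in no bag.

A tree decomposition must satisfy three properties: every vertex lies in some bag; for every edge, both endpoints lie together in some bag; and for every vertex, the bags containing it form a connected subtree. Here edge (d,e) lies in no bag, so the decomposition is invalid.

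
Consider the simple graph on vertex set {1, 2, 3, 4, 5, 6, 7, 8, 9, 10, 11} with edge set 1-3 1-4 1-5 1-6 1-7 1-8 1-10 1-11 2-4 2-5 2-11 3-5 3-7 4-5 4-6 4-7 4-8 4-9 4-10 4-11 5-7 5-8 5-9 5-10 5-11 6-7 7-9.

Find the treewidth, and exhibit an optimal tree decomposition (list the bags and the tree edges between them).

Treewidth 3.
Bags: B1 = {1, 4, 5, 11}  B2 = {1, 4, 5, 10}  B3 = {2, 4, 5, 11}  B4 = {1, 4, 5, 7}  B5 = {1, 4, 5, 8}  B6 = {1, 3, 5, 7}  B7 = {4, 5, 7, 9}  B8 = {1, 4, 6, 7}
Tree: B1–B2, B1–B3, B1–B4, B4–B5, B4–B6, B4–B7, B4–B8

Every bag has size at most 4, so the width is 4 − 1 = 3 and tw(G) ≤ 3. For the lower bound, the 4 vertices {1, 3, 5, 7} are pairwise adjacent, and any tree decomposition puts a clique entirely inside one bag — forcing width ≥ 3. Hence tw(G) = 3 exactly.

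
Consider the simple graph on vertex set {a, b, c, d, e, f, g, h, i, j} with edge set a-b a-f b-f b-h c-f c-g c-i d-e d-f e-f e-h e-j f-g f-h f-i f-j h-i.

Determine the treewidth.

A width-2 tree decomposition is:
Bags: B1 = {d, e, f}  B2 = {e, f, h}  B3 = {b, f, h}  B4 = {e, f, j}  B5 = {a, b, f}  B6 = {f, h, i}  B7 = {c, f, i}  B8 = {c, f, g}
Tree: B1–B2, B2–B3, B2–B4, B3–B5, B3–B6, B6–B7, B7–B8
Each bag holds 3 vertices, so the decomposition has width 2, which upper-bounds the treewidth. For the lower bound, the 3 vertices {d, e, f} are pairwise adjacent, and any tree decomposition puts a clique entirely inside one bag — forcing width ≥ 2. Hence tw(G) = 2 exactly.

2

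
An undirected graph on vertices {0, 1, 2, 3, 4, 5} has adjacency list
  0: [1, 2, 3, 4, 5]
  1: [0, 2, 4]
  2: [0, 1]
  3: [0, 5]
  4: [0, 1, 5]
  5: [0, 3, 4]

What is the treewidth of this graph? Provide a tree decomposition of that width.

Treewidth 2.
Bags: B1 = {0, 4, 5}  B2 = {0, 3, 5}  B3 = {0, 1, 4}  B4 = {0, 1, 2}
Tree: B1–B2, B1–B3, B3–B4

Each bag holds 3 vertices, so the decomposition has width 2, which upper-bounds the treewidth. For the lower bound, the 3 vertices {0, 1, 2} are pairwise adjacent, and any tree decomposition puts a clique entirely inside one bag — forcing width ≥ 2. Hence tw(G) = 2 exactly.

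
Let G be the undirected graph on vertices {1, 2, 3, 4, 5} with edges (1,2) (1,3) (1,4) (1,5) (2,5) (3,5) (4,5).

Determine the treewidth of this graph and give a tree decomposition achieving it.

Each bag holds 3 vertices, so the decomposition has width 2, which upper-bounds the treewidth. Conversely, {1, 2, 5} is a clique of size 3, and the vertices of any clique must share a bag in every tree decomposition; so some bag has ≥ 3 vertices and tw(G) ≥ 2. Therefore the treewidth is 2.

Treewidth 2.
One optimal decomposition is:
Bags: B1 = {1, 3, 5}  B2 = {1, 4, 5}  B3 = {1, 2, 5}
Tree: B1–B2, B2–B3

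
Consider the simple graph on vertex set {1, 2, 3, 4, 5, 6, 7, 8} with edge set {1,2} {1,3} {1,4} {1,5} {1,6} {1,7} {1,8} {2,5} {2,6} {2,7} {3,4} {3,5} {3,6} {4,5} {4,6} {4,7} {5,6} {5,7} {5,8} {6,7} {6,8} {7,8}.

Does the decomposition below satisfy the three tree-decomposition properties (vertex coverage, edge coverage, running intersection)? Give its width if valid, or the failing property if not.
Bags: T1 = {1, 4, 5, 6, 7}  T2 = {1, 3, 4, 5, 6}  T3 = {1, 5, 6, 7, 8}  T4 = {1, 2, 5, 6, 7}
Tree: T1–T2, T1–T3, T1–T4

Yes; width 4.

Vertex coverage: the bags together contain {1, 2, 3, 4, 5, 6, 7, 8}, the full vertex set. Edge coverage: each edge of G has both endpoints in at least one bag. Running intersection: for every vertex, the bags containing it form a connected subtree. All three properties hold, so this is a valid tree decomposition of width max|bag| − 1 = 4, and hence tw(G) ≤ 4.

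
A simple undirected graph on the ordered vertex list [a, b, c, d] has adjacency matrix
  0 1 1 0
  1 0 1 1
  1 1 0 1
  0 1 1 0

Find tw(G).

2

A width-2 tree decomposition is:
Bags: B1 = {b, c, d}  B2 = {a, b, c}
Tree: B1–B2
The largest bag has 3 vertices, giving width 2; this decomposition certifies tw(G) ≤ 2. For the lower bound, the 3 vertices {b, c, d} are pairwise adjacent, and any tree decomposition puts a clique entirely inside one bag — forcing width ≥ 2. The upper and lower bounds meet at 2, so that is the treewidth.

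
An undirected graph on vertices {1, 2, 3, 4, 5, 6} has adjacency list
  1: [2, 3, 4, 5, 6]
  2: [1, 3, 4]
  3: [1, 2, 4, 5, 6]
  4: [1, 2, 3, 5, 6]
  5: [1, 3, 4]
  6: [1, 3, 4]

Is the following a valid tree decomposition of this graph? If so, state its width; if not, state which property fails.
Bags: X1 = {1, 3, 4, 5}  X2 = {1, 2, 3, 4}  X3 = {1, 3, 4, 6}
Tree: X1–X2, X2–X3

Yes; width 3.

Vertex coverage: the bags together contain {1, 2, 3, 4, 5, 6}, the full vertex set. Edge coverage: each edge of G has both endpoints in at least one bag. Running intersection: for every vertex, the bags containing it form a connected subtree. All three properties hold, so this is a valid tree decomposition of width max|bag| − 1 = 3, and hence tw(G) ≤ 3.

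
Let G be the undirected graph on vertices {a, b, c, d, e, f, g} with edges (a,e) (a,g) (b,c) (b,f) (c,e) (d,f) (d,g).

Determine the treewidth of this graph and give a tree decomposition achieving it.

Treewidth 2.
Bags: B1 = {a, e, g}  B2 = {c, e, g}  B3 = {b, c, g}  B4 = {b, f, g}  B5 = {d, f, g}
Tree: B1–B2, B2–B3, B3–B4, B4–B5

Every bag has size at most 3, so the width is 3 − 1 = 2 and tw(G) ≤ 2. Since g–a–e–c–b–f–d–g is a cycle in G, G is not acyclic. Forests are exactly the graphs of treewidth ≤ 1, so tw(G) ≥ 2. Combining the bounds, tw(G) = 2.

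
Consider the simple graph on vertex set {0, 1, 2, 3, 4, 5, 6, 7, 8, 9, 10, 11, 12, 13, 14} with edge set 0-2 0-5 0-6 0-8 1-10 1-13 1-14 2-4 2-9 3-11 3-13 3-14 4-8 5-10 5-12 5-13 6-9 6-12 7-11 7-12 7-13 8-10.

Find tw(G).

A width-3 tree decomposition is:
Bags: B1 = {2, 4, 6, 9}  B2 = {0, 2, 4, 6}  B3 = {0, 4, 6, 8}  B4 = {0, 6, 8, 12}  B5 = {0, 5, 8, 12}  B6 = {5, 8, 10, 12}  B7 = {5, 7, 10, 12}  B8 = {5, 7, 10, 13}  B9 = {1, 7, 10, 13}  B10 = {1, 7, 11, 13}  B11 = {1, 3, 11, 13}  B12 = {1, 3, 11, 14}
Tree: B1–B2, B2–B3, B3–B4, B4–B5, B5–B6, B6–B7, B7–B8, B8–B9, B9–B10, B10–B11, B11–B12
Every bag has size at most 4, so the width is 4 − 1 = 3 and tw(G) ≤ 3. For the lower bound: the 4 vertex sets {2,4,9}, {6}, {0}, {5,8,10,12} are disjoint, each induces a connected subgraph, and every pair is joined by at least one edge of G. Contracting each set to a single vertex therefore yields K_{4} as a minor, and since treewidth is minor-monotone, tw(G) ≥ tw(K_{4}) = 3. The upper and lower bounds meet at 3, so that is the treewidth.

3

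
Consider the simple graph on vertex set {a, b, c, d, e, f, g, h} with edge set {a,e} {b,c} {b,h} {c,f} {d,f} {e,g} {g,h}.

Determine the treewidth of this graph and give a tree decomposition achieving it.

The largest bag has 2 vertices, giving width 1; this decomposition certifies tw(G) ≤ 1. Since G has at least one edge (e.g. a–e), it is not an edgeless graph, so tw(G) ≥ 1. Hence tw(G) = 1 exactly.

Treewidth 1.
One optimal decomposition is:
Bags: B1 = {a, e}  B2 = {e, g}  B3 = {g, h}  B4 = {b, h}  B5 = {b, c}  B6 = {c, f}  B7 = {d, f}
Tree: B1–B2, B2–B3, B3–B4, B4–B5, B5–B6, B6–B7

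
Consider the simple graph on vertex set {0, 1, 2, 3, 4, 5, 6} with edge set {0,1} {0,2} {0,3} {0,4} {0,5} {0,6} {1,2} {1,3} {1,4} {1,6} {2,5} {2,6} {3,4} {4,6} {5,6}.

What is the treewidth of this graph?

3

A width-3 tree decomposition is:
Bags: B1 = {0, 1, 2, 6}  B2 = {0, 1, 4, 6}  B3 = {0, 1, 3, 4}  B4 = {0, 2, 5, 6}
Tree: B1–B2, B2–B3, B1–B4
The largest bag has 4 vertices, giving width 3; this decomposition certifies tw(G) ≤ 3. Conversely, {0, 1, 2, 6} is a clique of size 4, and the vertices of any clique must share a bag in every tree decomposition; so some bag has ≥ 4 vertices and tw(G) ≥ 3. Combining the bounds, tw(G) = 3.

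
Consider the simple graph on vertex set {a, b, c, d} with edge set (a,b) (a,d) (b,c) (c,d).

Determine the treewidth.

A width-2 tree decomposition is:
Bags: B1 = {a, b, d}  B2 = {b, c, d}
Tree: B1–B2
Each bag holds 3 vertices, so the decomposition has width 2, which upper-bounds the treewidth. The edges b–a–d–c–b form a cycle, so G is not a tree and its treewidth is at least 2. Combining the bounds, tw(G) = 2.

2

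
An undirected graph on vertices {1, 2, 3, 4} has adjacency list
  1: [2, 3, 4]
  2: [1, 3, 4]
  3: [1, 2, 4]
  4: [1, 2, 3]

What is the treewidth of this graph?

A width-3 tree decomposition is:
Bags: B1 = {1, 2, 3, 4}
Tree: (single bag)
A single bag containing all 4 vertices is trivially a valid decomposition of width 3. Conversely, {1, 2, 3, 4} is a clique of size 4, and the vertices of any clique must share a bag in every tree decomposition; so some bag has ≥ 4 vertices and tw(G) ≥ 3. Combining the bounds, tw(G) = 3.

3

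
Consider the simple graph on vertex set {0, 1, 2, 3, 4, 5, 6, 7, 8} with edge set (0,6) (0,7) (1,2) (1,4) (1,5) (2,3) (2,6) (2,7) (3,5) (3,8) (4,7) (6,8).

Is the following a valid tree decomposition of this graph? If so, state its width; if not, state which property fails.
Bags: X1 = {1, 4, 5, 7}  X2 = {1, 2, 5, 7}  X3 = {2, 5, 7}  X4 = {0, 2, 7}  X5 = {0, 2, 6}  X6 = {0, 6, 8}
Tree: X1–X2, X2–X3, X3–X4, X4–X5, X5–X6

No — vertex 3 appears in no bag.

A tree decomposition must satisfy three properties: every vertex lies in some bag; for every edge, both endpoints lie together in some bag; and for every vertex, the bags containing it form a connected subtree. Here vertex 3 appears in no bag, so the decomposition is invalid.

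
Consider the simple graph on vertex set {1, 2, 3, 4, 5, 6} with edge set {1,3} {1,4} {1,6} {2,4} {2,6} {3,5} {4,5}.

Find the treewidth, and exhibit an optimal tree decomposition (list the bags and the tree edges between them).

Treewidth 2.
One optimal decomposition is:
Bags: B1 = {1, 2, 6}  B2 = {1, 2, 4}  B3 = {1, 3, 4}  B4 = {3, 4, 5}
Tree: B1–B2, B2–B3, B3–B4

Every bag has size at most 3, so the width is 3 − 1 = 2 and tw(G) ≤ 2. Since 6–2–4–1–6 is a cycle in G, G is not acyclic. Forests are exactly the graphs of treewidth ≤ 1, so tw(G) ≥ 2. Combining the bounds, tw(G) = 2.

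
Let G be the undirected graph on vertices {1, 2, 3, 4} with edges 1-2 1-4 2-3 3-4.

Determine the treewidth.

2

A width-2 tree decomposition is:
Bags: B1 = {2, 3, 4}  B2 = {1, 2, 4}
Tree: B1–B2
The largest bag has 3 vertices, giving width 2; this decomposition certifies tw(G) ≤ 2. For the lower bound, G contains the cycle 2–3–4–1–2, so G is not a forest; only forests have treewidth ≤ 1, hence tw(G) ≥ 2. Combining the bounds, tw(G) = 2.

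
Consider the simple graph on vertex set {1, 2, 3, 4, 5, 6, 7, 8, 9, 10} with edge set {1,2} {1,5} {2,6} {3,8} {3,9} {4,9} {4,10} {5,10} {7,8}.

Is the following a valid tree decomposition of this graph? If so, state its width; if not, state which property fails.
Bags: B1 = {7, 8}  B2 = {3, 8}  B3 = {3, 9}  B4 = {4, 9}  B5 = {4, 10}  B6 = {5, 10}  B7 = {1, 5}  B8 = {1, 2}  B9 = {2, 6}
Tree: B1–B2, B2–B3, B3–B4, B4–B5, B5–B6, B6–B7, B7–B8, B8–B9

Checking the three conditions: (i) the bags cover all of {1, 2, 3, 4, 5, 6, 7, 8, 9, 10}; (ii) for each edge, some bag contains both endpoints; (iii) the bags containing any fixed vertex form a subtree. All hold, so the decomposition is valid with width 2 − 1 = 1.

Yes; width 1.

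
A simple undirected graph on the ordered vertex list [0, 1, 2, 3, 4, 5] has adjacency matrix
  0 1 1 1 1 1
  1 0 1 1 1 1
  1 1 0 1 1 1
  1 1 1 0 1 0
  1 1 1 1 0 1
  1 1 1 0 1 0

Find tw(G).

4

A width-4 tree decomposition is:
Bags: B1 = {0, 1, 2, 4, 5}  B2 = {0, 1, 2, 3, 4}
Tree: B1–B2
Each bag holds 5 vertices, so the decomposition has width 4, which upper-bounds the treewidth. Conversely, {0, 1, 2, 3, 4} is a clique of size 5, and the vertices of any clique must share a bag in every tree decomposition; so some bag has ≥ 5 vertices and tw(G) ≥ 4. Hence tw(G) = 4 exactly.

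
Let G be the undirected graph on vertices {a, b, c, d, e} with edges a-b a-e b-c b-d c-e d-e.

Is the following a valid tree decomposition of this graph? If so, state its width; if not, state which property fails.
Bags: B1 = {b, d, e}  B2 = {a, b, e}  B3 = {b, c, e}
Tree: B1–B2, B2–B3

Checking the three conditions: (i) the bags cover all of {a, b, c, d, e}; (ii) for each edge, some bag contains both endpoints; (iii) the bags containing any fixed vertex form a subtree. All hold, so the decomposition is valid with width 3 − 1 = 2.

Yes; width 2.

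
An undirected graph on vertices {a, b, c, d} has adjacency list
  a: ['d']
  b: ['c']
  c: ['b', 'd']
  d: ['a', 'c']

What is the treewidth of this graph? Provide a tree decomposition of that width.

Treewidth 1.
One such decomposition:
Bags: B1 = {b, c}  B2 = {c, d}  B3 = {a, d}
Tree: B1–B2, B2–B3

Each bag holds 2 vertices, so the decomposition has width 1, which upper-bounds the treewidth. Any graph with an edge has treewidth ≥ 1, and G has the edge b–c. Therefore the treewidth is 1.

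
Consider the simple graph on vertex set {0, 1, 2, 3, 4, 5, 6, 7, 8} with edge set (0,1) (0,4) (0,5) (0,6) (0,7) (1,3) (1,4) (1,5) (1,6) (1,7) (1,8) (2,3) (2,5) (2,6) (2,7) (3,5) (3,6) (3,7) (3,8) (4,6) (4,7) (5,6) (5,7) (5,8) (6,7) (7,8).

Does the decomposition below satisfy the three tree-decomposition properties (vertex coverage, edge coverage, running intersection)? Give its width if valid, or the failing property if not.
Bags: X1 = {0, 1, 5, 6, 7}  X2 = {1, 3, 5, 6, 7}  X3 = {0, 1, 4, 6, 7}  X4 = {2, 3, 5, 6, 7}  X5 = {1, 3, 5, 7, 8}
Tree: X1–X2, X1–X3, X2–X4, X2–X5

Vertex coverage: the bags together contain {0, 1, 2, 3, 4, 5, 6, 7, 8}, the full vertex set. Edge coverage: each edge of G has both endpoints in at least one bag. Running intersection: for every vertex, the bags containing it form a connected subtree. All three properties hold, so this is a valid tree decomposition of width max|bag| − 1 = 4, and hence tw(G) ≤ 4.

Yes; width 4.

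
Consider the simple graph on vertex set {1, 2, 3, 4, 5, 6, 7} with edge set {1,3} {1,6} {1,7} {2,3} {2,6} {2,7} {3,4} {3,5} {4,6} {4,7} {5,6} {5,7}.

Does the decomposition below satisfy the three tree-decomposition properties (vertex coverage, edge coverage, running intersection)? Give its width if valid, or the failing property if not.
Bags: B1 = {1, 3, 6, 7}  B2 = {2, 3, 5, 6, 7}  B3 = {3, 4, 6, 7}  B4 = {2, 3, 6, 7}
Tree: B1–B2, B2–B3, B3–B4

A tree decomposition must satisfy three properties: every vertex lies in some bag; for every edge, both endpoints lie together in some bag; and for every vertex, the bags containing it form a connected subtree. Here bags containing vertex 2 are not connected in the tree, so the decomposition is invalid.

No — bags containing vertex 2 are not connected in the tree.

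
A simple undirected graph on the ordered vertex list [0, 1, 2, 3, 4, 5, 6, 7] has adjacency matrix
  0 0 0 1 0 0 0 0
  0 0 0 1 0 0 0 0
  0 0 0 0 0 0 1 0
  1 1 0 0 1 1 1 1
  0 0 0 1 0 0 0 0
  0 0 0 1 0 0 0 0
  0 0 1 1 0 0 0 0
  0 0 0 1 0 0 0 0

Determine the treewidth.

A width-1 tree decomposition is:
Bags: B1 = {3, 6}  B2 = {0, 3}  B3 = {1, 3}  B4 = {3, 5}  B5 = {2, 6}  B6 = {3, 7}  B7 = {3, 4}
Tree: B1–B2, B1–B3, B1–B4, B1–B5, B2–B6, B1–B7
Every bag has size at most 2, so the width is 2 − 1 = 1 and tw(G) ≤ 1. G has an edge, so its treewidth is at least 1. Hence tw(G) = 1 exactly.

1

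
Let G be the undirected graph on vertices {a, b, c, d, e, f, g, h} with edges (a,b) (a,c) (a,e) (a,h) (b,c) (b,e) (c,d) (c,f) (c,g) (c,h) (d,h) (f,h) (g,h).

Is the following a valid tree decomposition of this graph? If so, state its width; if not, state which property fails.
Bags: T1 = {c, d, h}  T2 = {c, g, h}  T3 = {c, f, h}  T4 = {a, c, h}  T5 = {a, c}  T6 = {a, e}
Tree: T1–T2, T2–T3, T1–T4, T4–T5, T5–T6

No — vertex b appears in no bag.

A tree decomposition must satisfy three properties: every vertex lies in some bag; for every edge, both endpoints lie together in some bag; and for every vertex, the bags containing it form a connected subtree. Here vertex b appears in no bag, so the decomposition is invalid.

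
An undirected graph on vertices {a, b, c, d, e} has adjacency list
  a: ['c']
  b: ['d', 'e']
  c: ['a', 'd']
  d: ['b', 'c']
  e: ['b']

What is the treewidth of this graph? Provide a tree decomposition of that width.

The largest bag has 2 vertices, giving width 1; this decomposition certifies tw(G) ≤ 1. Any graph with an edge has treewidth ≥ 1, and G has the edge e–b. Hence tw(G) = 1 exactly.

Treewidth 1.
Bags: B1 = {b, e}  B2 = {b, d}  B3 = {c, d}  B4 = {a, c}
Tree: B1–B2, B2–B3, B3–B4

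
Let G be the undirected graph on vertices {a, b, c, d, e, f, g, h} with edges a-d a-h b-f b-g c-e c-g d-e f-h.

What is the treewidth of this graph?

A width-2 tree decomposition is:
Bags: B1 = {a, d, h}  B2 = {d, e, h}  B3 = {c, e, h}  B4 = {c, g, h}  B5 = {b, g, h}  B6 = {b, f, h}
Tree: B1–B2, B2–B3, B3–B4, B4–B5, B5–B6
Every bag has size at most 3, so the width is 3 − 1 = 2 and tw(G) ≤ 2. Since h–a–d–e–c–g–b–f–h is a cycle in G, G is not acyclic. Forests are exactly the graphs of treewidth ≤ 1, so tw(G) ≥ 2. Hence tw(G) = 2 exactly.

2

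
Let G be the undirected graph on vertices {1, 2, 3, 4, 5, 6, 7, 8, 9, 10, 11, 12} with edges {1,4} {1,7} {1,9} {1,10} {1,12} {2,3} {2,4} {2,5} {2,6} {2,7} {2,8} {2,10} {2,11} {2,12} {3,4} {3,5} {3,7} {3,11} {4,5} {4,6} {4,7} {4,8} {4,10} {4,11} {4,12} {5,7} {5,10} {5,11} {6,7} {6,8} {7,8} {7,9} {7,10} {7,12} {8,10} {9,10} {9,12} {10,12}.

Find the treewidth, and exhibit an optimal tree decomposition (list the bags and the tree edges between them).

Each bag holds 5 vertices, so the decomposition has width 4, which upper-bounds the treewidth. For the lower bound, the 5 vertices {1, 7, 9, 10, 12} are pairwise adjacent, and any tree decomposition puts a clique entirely inside one bag — forcing width ≥ 4. Combining the bounds, tw(G) = 4.

Treewidth 4.
One such decomposition:
Bags: B1 = {2, 4, 5, 7, 10}  B2 = {2, 3, 4, 5, 7}  B3 = {2, 3, 4, 5, 11}  B4 = {2, 4, 7, 8, 10}  B5 = {2, 4, 7, 10, 12}  B6 = {1, 4, 7, 10, 12}  B7 = {1, 7, 9, 10, 12}  B8 = {2, 4, 6, 7, 8}
Tree: B1–B2, B2–B3, B1–B4, B1–B5, B5–B6, B6–B7, B4–B8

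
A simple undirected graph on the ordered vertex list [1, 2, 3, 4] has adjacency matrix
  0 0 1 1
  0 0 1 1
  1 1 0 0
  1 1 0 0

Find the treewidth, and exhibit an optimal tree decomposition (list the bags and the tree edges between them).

Treewidth 2.
Bags: B1 = {1, 2, 3}  B2 = {1, 2, 4}
Tree: B1–B2

The largest bag has 3 vertices, giving width 2; this decomposition certifies tw(G) ≤ 2. For the lower bound, G contains the cycle 2–3–1–4–2, so G is not a forest; only forests have treewidth ≤ 1, hence tw(G) ≥ 2. Hence tw(G) = 2 exactly.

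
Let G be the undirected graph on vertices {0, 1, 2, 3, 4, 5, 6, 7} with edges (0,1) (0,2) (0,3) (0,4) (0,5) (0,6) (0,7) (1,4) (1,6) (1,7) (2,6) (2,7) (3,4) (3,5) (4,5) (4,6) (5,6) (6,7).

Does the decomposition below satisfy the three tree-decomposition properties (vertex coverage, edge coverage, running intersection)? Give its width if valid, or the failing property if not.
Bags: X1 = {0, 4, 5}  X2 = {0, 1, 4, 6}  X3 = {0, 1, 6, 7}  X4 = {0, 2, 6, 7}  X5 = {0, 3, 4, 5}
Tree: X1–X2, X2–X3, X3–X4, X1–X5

A tree decomposition must satisfy three properties: every vertex lies in some bag; for every edge, both endpoints lie together in some bag; and for every vertex, the bags containing it form a connected subtree. Here edge (6,5) lies in no bag, so the decomposition is invalid.

No — edge (6,5) lies in no bag.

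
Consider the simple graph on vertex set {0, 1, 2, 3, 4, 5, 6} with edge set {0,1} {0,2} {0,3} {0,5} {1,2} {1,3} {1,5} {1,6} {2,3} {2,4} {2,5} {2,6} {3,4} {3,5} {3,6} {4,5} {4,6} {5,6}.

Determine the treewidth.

4

A width-4 tree decomposition is:
Bags: B1 = {1, 2, 3, 5, 6}  B2 = {0, 1, 2, 3, 5}  B3 = {2, 3, 4, 5, 6}
Tree: B1–B2, B1–B3
Every bag has size at most 5, so the width is 5 − 1 = 4 and tw(G) ≤ 4. On the other hand G contains the 5-clique {0, 1, 2, 3, 5}. A clique must lie in a single bag of any decomposition, so no decomposition can have width below 4. Combining the bounds, tw(G) = 4.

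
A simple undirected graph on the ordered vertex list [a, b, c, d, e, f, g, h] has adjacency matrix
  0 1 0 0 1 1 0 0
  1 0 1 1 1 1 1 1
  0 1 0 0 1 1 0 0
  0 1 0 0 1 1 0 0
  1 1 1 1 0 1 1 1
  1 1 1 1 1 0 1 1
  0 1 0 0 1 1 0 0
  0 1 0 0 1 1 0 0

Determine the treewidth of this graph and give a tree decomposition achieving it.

Treewidth 3.
Bags: B1 = {b, e, f, h}  B2 = {b, d, e, f}  B3 = {b, e, f, g}  B4 = {b, c, e, f}  B5 = {a, b, e, f}
Tree: B1–B2, B2–B3, B3–B4, B1–B5

The largest bag has 4 vertices, giving width 3; this decomposition certifies tw(G) ≤ 3. On the other hand G contains the 4-clique {b, d, e, f}. A clique must lie in a single bag of any decomposition, so no decomposition can have width below 3. Therefore the treewidth is 3.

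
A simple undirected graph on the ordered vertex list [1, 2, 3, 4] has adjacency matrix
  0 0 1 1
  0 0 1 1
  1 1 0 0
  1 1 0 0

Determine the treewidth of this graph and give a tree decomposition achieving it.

Treewidth 2.
One such decomposition:
Bags: B1 = {2, 3, 4}  B2 = {1, 3, 4}
Tree: B1–B2

The largest bag has 3 vertices, giving width 2; this decomposition certifies tw(G) ≤ 2. For the lower bound, G contains the cycle 3–2–4–1–3, so G is not a forest; only forests have treewidth ≤ 1, hence tw(G) ≥ 2. Combining the bounds, tw(G) = 2.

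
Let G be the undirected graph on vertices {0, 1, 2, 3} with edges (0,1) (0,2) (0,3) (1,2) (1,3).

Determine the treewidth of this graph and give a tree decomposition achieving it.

Each bag holds 3 vertices, so the decomposition has width 2, which upper-bounds the treewidth. For the lower bound, the 3 vertices {0, 1, 2} are pairwise adjacent, and any tree decomposition puts a clique entirely inside one bag — forcing width ≥ 2. Hence tw(G) = 2 exactly.

Treewidth 2.
One optimal decomposition is:
Bags: B1 = {0, 1, 2}  B2 = {0, 1, 3}
Tree: B1–B2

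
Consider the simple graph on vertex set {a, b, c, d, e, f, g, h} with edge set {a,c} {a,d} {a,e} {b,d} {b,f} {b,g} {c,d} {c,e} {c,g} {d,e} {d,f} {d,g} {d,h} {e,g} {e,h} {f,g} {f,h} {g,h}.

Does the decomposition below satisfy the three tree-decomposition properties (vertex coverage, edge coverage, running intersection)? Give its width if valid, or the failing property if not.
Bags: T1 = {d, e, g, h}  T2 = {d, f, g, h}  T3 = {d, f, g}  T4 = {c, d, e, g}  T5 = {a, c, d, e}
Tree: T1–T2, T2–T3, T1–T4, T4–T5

A tree decomposition must satisfy three properties: every vertex lies in some bag; for every edge, both endpoints lie together in some bag; and for every vertex, the bags containing it form a connected subtree. Here vertex b appears in no bag, so the decomposition is invalid.

No — vertex b appears in no bag.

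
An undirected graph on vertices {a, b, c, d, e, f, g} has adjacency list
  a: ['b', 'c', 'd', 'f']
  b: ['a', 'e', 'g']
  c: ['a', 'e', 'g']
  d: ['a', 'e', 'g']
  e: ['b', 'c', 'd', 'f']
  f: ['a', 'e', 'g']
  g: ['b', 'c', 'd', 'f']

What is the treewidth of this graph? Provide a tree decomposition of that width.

Treewidth 3.
Bags: B1 = {a, d, e, g}  B2 = {a, b, e, g}  B3 = {a, c, e, g}  B4 = {a, e, f, g}
Tree: B1–B2, B2–B3, B3–B4

Every bag has size at most 4, so the width is 4 − 1 = 3 and tw(G) ≤ 3. For the lower bound: the 4 vertex sets {d,g}, {b,e}, {a}, {c} are disjoint, each induces a connected subgraph, and every pair is joined by at least one edge of G. Contracting each set to a single vertex therefore yields K_{4} as a minor, and since treewidth is minor-monotone, tw(G) ≥ tw(K_{4}) = 3. The upper and lower bounds meet at 3, so that is the treewidth.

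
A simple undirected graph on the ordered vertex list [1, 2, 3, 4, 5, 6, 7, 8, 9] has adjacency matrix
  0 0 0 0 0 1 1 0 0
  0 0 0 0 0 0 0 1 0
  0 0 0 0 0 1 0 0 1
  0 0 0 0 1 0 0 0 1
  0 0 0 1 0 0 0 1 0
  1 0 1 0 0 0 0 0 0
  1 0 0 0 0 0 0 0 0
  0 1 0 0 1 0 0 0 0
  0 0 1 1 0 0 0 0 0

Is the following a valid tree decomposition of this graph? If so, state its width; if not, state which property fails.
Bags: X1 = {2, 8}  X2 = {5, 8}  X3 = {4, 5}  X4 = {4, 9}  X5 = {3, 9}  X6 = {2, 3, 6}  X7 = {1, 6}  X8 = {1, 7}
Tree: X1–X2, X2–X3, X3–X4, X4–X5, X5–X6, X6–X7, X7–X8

A tree decomposition must satisfy three properties: every vertex lies in some bag; for every edge, both endpoints lie together in some bag; and for every vertex, the bags containing it form a connected subtree. Here bags containing vertex 2 are not connected in the tree, so the decomposition is invalid.

No — bags containing vertex 2 are not connected in the tree.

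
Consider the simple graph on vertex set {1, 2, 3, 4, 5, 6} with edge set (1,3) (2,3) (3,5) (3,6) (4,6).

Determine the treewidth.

A width-1 tree decomposition is:
Bags: B1 = {3, 6}  B2 = {2, 3}  B3 = {1, 3}  B4 = {3, 5}  B5 = {4, 6}
Tree: B1–B2, B1–B3, B1–B4, B1–B5
Each bag holds 2 vertices, so the decomposition has width 1, which upper-bounds the treewidth. Any graph with an edge has treewidth ≥ 1, and G has the edge 6–3. Hence tw(G) = 1 exactly.

1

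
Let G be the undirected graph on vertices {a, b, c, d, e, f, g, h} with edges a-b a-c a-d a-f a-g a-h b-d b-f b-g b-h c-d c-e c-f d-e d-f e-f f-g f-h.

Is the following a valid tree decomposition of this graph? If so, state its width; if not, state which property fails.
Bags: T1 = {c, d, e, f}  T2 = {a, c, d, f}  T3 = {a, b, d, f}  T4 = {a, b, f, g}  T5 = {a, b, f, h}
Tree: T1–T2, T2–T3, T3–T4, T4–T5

Every vertex of G appears in some bag (union = {a, b, c, d, e, f, g, h}); every edge is covered by a bag; and for each vertex v the set of bags containing v is connected in the bag tree. The decomposition is therefore valid. The largest bag has 4 vertices, so the width is 3.

Yes; width 3.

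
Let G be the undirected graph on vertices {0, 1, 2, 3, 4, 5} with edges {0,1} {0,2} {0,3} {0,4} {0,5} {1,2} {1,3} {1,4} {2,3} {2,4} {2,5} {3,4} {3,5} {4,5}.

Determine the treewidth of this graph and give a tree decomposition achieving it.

Treewidth 4.
One such decomposition:
Bags: B1 = {0, 1, 2, 3, 4}  B2 = {0, 2, 3, 4, 5}
Tree: B1–B2

The largest bag has 5 vertices, giving width 4; this decomposition certifies tw(G) ≤ 4. Conversely, {0, 1, 2, 3, 4} is a clique of size 5, and the vertices of any clique must share a bag in every tree decomposition; so some bag has ≥ 5 vertices and tw(G) ≥ 4. The upper and lower bounds meet at 4, so that is the treewidth.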